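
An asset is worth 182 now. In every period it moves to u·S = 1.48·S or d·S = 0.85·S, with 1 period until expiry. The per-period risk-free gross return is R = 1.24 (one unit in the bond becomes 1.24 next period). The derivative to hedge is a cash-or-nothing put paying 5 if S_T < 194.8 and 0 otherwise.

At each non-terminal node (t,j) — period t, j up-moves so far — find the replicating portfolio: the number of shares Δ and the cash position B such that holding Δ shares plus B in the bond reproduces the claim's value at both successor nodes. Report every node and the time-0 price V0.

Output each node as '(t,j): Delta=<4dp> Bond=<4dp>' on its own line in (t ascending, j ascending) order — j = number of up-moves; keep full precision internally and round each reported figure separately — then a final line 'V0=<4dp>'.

Since d<R<u, set p* = (R−d)/(u−d) = 0.6190; price each node as the discounted p*-expectation of its children.
Terminal values V(1,·): V(1,0)=5.0000, V(1,1)=0.0000
Node (0,0) S=182.0000: V=(p*·0.0000+(1−p*)·5.0000)/1.24=1.5361; Δ=(0.0000−5.0000)/(269.3600−154.7000)=-0.0436; B=V−Δ·S=9.4726
Each (Δ,B) replicates both successor values, so the strategy is self-financing and V0 is arbitrage-free.

(0,0): Delta=-0.0436 Bond=9.4726
V0=1.5361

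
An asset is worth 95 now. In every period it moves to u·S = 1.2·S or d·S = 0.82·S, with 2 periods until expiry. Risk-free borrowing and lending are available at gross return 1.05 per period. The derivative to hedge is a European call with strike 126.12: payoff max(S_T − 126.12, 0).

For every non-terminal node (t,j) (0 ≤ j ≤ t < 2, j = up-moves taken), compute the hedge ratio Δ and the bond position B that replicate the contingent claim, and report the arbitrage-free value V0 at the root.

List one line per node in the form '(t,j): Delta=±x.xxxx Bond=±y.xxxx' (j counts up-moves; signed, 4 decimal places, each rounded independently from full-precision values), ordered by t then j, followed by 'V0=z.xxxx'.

Risk-neutral probability p* = (R−d)/(u−d) = (1.05−0.82)/(1.2−0.82) = 0.6053.
Terminal values V(2,·): V(2,0)=0.0000, V(2,1)=0.0000, V(2,2)=10.6800
(1,0): S=77.9000. Δ = (V_up−V_dn)/(S_up−S_dn) = (0.0000−0.0000)/(93.4800−63.8780) = 0.0000. V = [p*·0.0000 + (1−p*)·0.0000]/1.05 = 0.0000. B = V − Δ·S = 0.0000.
(1,1): S=114.0000. Δ = (V_up−V_dn)/(S_up−S_dn) = (10.6800−0.0000)/(136.8000−93.4800) = 0.2465. V = [p*·10.6800 + (1−p*)·0.0000]/1.05 = 6.1564. B = V − Δ·S = -21.9489.
(0,0): S=95.0000. Δ = (V_up−V_dn)/(S_up−S_dn) = (6.1564−0.0000)/(114.0000−77.9000) = 0.1705. V = [p*·6.1564 + (1−p*)·0.0000]/1.05 = 3.5488. B = V − Δ·S = -12.6522.
Each (Δ,B) replicates both successor values, so the strategy is self-financing and V0 is arbitrage-free.

(0,0): Delta=0.1705 Bond=-12.6522
(1,0): Delta=0.0000 Bond=0.0000
(1,1): Delta=0.2465 Bond=-21.9489
V0=3.5488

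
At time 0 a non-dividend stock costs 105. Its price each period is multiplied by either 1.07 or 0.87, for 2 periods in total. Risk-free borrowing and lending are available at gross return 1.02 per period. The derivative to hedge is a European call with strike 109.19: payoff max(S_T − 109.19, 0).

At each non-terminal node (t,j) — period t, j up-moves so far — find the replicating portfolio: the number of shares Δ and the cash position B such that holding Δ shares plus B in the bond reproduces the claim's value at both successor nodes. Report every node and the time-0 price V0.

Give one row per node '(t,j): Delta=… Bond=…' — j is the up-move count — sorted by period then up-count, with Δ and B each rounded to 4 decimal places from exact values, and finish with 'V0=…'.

Under the risk-neutral measure, an up-move has probability p* = (R−d)/(u−d) = 0.7500 and values discount at R = 1.02.
Terminal values V(2,·): V(2,0)=0.0000, V(2,1)=0.0000, V(2,2)=11.0245
  t=1,j=0: stock 91.3500 → up 97.7445 (V=0.0000), down 79.4745 (V=0.0000). Price 0.0000; hedge Δ=0.0000, bond B=0.0000.
  t=1,j=1: stock 112.3500 → up 120.2145 (V=11.0245), down 97.7445 (V=0.0000). Price 8.1063; hedge Δ=0.4906, bond B=-47.0162.
  t=0,j=0: stock 105.0000 → up 112.3500 (V=8.1063), down 91.3500 (V=0.0000). Price 5.9605; hedge Δ=0.3860, bond B=-34.5708.
Each (Δ,B) replicates both successor values, so the strategy is self-financing and V0 is arbitrage-free.

(0,0): Delta=0.3860 Bond=-34.5708
(1,0): Delta=0.0000 Bond=0.0000
(1,1): Delta=0.4906 Bond=-47.0163
V0=5.9605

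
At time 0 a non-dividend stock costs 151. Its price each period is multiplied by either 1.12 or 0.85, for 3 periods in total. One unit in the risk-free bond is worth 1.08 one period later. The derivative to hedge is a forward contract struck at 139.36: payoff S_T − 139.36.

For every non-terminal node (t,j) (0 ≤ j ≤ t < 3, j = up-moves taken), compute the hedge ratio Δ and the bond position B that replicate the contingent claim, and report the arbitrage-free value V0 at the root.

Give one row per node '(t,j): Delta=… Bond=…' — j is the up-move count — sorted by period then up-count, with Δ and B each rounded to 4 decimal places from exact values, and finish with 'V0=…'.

(0,0): Delta=1.0000 Bond=-110.6285
(1,0): Delta=1.0000 Bond=-119.4787
(1,1): Delta=1.0000 Bond=-119.4787
(2,0): Delta=1.0000 Bond=-129.0370
(2,1): Delta=1.0000 Bond=-129.0370
(2,2): Delta=1.0000 Bond=-129.0370
V0=40.3715

No-arbitrage ⇒ martingale measure with p* = (R−d)/(u−d) = 0.8519.
Terminal values V(3,·): V(3,0)=-46.6271, V(3,1)=-17.1708, V(3,2)=21.6422, V(3,3)=72.7841
Node (2,0) S=109.0975: V=(p*·-17.1708+(1−p*)·-46.6271)/1.08=-19.9395; Δ=(-17.1708−-46.6271)/(122.1892−92.7329)=1.0000; B=V−Δ·S=-129.0370
Node (2,1) S=143.7520: V=(p*·21.6422+(1−p*)·-17.1708)/1.08=14.7150; Δ=(21.6422−-17.1708)/(161.0022−122.1892)=1.0000; B=V−Δ·S=-129.0370
Node (2,2) S=189.4144: V=(p*·72.7841+(1−p*)·21.6422)/1.08=60.3774; Δ=(72.7841−21.6422)/(212.1441−161.0022)=1.0000; B=V−Δ·S=-129.0370
Node (1,0) S=128.3500: V=(p*·14.7150+(1−p*)·-19.9395)/1.08=8.8713; Δ=(14.7150−-19.9395)/(143.7520−109.0975)=1.0000; B=V−Δ·S=-119.4787
Node (1,1) S=169.1200: V=(p*·60.3774+(1−p*)·14.7150)/1.08=49.6413; Δ=(60.3774−14.7150)/(189.4144−143.7520)=1.0000; B=V−Δ·S=-119.4787
Node (0,0) S=151.0000: V=(p*·49.6413+(1−p*)·8.8713)/1.08=40.3715; Δ=(49.6413−8.8713)/(169.1200−128.3500)=1.0000; B=V−Δ·S=-110.6285
Each (Δ,B) replicates both successor values, so the strategy is self-financing and V0 is arbitrage-free.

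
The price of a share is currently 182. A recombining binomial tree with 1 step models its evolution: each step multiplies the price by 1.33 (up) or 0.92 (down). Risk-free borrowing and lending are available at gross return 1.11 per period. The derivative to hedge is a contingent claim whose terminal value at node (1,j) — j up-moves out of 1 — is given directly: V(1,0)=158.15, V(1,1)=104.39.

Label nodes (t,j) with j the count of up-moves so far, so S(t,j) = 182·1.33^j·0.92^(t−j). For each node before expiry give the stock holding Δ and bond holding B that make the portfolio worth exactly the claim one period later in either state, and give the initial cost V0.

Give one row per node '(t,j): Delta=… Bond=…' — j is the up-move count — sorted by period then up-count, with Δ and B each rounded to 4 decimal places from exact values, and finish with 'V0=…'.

(0,0): Delta=-0.7205 Bond=251.1551
V0=120.0332

Since d<R<u, set p* = (R−d)/(u−d) = 0.4634; price each node as the discounted p*-expectation of its children.
Terminal values V(1,·): V(1,0)=158.1500, V(1,1)=104.3900
Node (0,0) S=182.0000: V=(p*·104.3900+(1−p*)·158.1500)/1.11=120.0332; Δ=(104.3900−158.1500)/(242.0600−167.4400)=-0.7205; B=V−Δ·S=251.1551
Each (Δ,B) replicates both successor values, so the strategy is self-financing and V0 is arbitrage-free.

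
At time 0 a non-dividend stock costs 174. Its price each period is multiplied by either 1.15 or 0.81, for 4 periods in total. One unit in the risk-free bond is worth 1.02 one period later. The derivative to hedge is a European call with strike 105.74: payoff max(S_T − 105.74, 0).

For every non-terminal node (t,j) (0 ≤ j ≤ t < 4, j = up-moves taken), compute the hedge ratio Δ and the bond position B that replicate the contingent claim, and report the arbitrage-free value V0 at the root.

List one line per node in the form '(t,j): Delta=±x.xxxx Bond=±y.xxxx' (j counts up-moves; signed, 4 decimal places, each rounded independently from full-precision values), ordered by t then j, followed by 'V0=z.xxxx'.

Risk-neutral probability p* = (R−d)/(u−d) = (1.02−0.81)/(1.15−0.81) = 0.6176.
Payoff layer (t=4): V(4,0)=0.0000, V(4,1)=0.6013, V(4,2)=45.2385, V(4,3)=108.6121, V(4,4)=198.5871
(3,0): S=92.4707. Δ = (V_up−V_dn)/(S_up−S_dn) = (0.6013−0.0000)/(106.3413−74.9013) = 0.0191. V = [p*·0.6013 + (1−p*)·0.0000]/1.02 = 0.3641. B = V − Δ·S = -1.4045.
(3,1): S=131.2856. Δ = (V_up−V_dn)/(S_up−S_dn) = (45.2385−0.6013)/(150.9785−106.3413) = 1.0000. V = [p*·45.2385 + (1−p*)·0.6013]/1.02 = 27.6189. B = V − Δ·S = -103.6667.
(3,2): S=186.3931. Δ = (V_up−V_dn)/(S_up−S_dn) = (108.6121−45.2385)/(214.3521−150.9785) = 1.0000. V = [p*·108.6121 + (1−p*)·45.2385]/1.02 = 82.7265. B = V − Δ·S = -103.6667.
(3,3): S=264.6322. Δ = (V_up−V_dn)/(S_up−S_dn) = (198.5871−108.6121)/(304.3271−214.3521) = 1.0000. V = [p*·198.5871 + (1−p*)·108.6121]/1.02 = 160.9656. B = V − Δ·S = -103.6667.
(2,0): S=114.1614. Δ = (V_up−V_dn)/(S_up−S_dn) = (27.6189−0.3641)/(131.2856−92.4707) = 0.7022. V = [p*·27.6189 + (1−p*)·0.3641]/1.02 = 16.8608. B = V − Δ·S = -63.3004.
(2,1): S=162.0810. Δ = (V_up−V_dn)/(S_up−S_dn) = (82.7265−27.6189)/(186.3931−131.2856) = 1.0000. V = [p*·82.7265 + (1−p*)·27.6189]/1.02 = 60.4470. B = V − Δ·S = -101.6340.
(2,2): S=230.1150. Δ = (V_up−V_dn)/(S_up−S_dn) = (160.9656−82.7265)/(264.6322−186.3931) = 1.0000. V = [p*·160.9656 + (1−p*)·82.7265]/1.02 = 128.4810. B = V − Δ·S = -101.6340.
(1,0): S=140.9400. Δ = (V_up−V_dn)/(S_up−S_dn) = (60.4470−16.8608)/(162.0810−114.1614) = 0.9096. V = [p*·60.4470 + (1−p*)·16.8608]/1.02 = 42.9232. B = V − Δ·S = -85.2716.
(1,1): S=200.1000. Δ = (V_up−V_dn)/(S_up−S_dn) = (128.4810−60.4470)/(230.1150−162.0810) = 1.0000. V = [p*·128.4810 + (1−p*)·60.4470]/1.02 = 100.4588. B = V − Δ·S = -99.6412.
(0,0): S=174.0000. Δ = (V_up−V_dn)/(S_up−S_dn) = (100.4588−42.9232)/(200.1000−140.9400) = 0.9725. V = [p*·100.4588 + (1−p*)·42.9232]/1.02 = 76.9215. B = V − Δ·S = -92.3009.
The time-0 hedge costs 76.9215, which is the no-arbitrage price.

(0,0): Delta=0.9725 Bond=-92.3009
(1,0): Delta=0.9096 Bond=-85.2716
(1,1): Delta=1.0000 Bond=-99.6412
(2,0): Delta=0.7022 Bond=-63.3004
(2,1): Delta=1.0000 Bond=-101.6340
(2,2): Delta=1.0000 Bond=-101.6340
(3,0): Delta=0.0191 Bond=-1.4045
(3,1): Delta=1.0000 Bond=-103.6667
(3,2): Delta=1.0000 Bond=-103.6667
(3,3): Delta=1.0000 Bond=-103.6667
V0=76.9215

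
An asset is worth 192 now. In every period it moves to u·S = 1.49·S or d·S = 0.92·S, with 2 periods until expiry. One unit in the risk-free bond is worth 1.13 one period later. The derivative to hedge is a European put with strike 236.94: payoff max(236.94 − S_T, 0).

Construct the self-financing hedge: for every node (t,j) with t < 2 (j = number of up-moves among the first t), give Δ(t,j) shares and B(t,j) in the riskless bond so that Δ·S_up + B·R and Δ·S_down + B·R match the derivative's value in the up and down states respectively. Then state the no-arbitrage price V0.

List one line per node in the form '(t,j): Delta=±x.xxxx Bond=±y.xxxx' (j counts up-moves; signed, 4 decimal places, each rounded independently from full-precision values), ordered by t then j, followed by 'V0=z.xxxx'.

The replicating-portfolio and risk-neutral prices coincide; use p* = (1.13−0.92)/(1.49−0.92) = 0.3684 for the latter.
Terminal payoffs: V(2,0)=74.4312, V(2,1)=0.0000, V(2,2)=0.0000
(1,0): S=176.6400. Δ = (V_up−V_dn)/(S_up−S_dn) = (0.0000−74.4312)/(263.1936−162.5088) = -0.7392. V = [p*·0.0000 + (1−p*)·74.4312]/1.13 = 41.6010. B = V − Δ·S = 172.1821.
(1,1): S=286.0800. Δ = (V_up−V_dn)/(S_up−S_dn) = (0.0000−0.0000)/(426.2592−263.1936) = 0.0000. V = [p*·0.0000 + (1−p*)·0.0000]/1.13 = 0.0000. B = V − Δ·S = 0.0000.
(0,0): S=192.0000. Δ = (V_up−V_dn)/(S_up−S_dn) = (0.0000−41.6010)/(286.0800−176.6400) = -0.3801. V = [p*·0.0000 + (1−p*)·41.6010]/1.13 = 23.2516. B = V − Δ·S = 96.2359.
Self-financing check: at every node Δ·S+B equals the discounted successor values.

(0,0): Delta=-0.3801 Bond=96.2359
(1,0): Delta=-0.7392 Bond=172.1821
(1,1): Delta=0.0000 Bond=0.0000
V0=23.2516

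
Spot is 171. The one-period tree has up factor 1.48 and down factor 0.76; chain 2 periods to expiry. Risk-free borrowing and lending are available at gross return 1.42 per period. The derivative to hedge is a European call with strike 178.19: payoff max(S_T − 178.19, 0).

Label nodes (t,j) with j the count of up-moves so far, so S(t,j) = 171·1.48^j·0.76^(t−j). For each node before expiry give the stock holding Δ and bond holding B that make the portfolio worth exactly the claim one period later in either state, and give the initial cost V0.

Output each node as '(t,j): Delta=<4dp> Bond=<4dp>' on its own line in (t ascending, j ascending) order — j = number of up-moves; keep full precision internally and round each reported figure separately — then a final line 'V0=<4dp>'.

Under the risk-neutral measure, an up-move has probability p* = (R−d)/(u−d) = 0.9167 and values discount at R = 1.42.
At expiry t=2: V(2,0)=0.0000, V(2,1)=14.1508, V(2,2)=196.3684
(1,0): S=129.9600. Δ = (V_up−V_dn)/(S_up−S_dn) = (14.1508−0.0000)/(192.3408−98.7696) = 0.1512. V = [p*·14.1508 + (1−p*)·0.0000]/1.42 = 9.1349. B = V − Δ·S = -10.5190.
(1,1): S=253.0800. Δ = (V_up−V_dn)/(S_up−S_dn) = (196.3684−14.1508)/(374.5584−192.3408) = 1.0000. V = [p*·196.3684 + (1−p*)·14.1508]/1.42 = 127.5941. B = V − Δ·S = -125.4859.
(0,0): S=171.0000. Δ = (V_up−V_dn)/(S_up−S_dn) = (127.5941−9.1349)/(253.0800−129.9600) = 0.9621. V = [p*·127.5941 + (1−p*)·9.1349]/1.42 = 82.9032. B = V − Δ·S = -81.6235.
Self-financing check: at every node Δ·S+B equals the discounted successor values.

(0,0): Delta=0.9621 Bond=-81.6235
(1,0): Delta=0.1512 Bond=-10.5190
(1,1): Delta=1.0000 Bond=-125.4859
V0=82.9032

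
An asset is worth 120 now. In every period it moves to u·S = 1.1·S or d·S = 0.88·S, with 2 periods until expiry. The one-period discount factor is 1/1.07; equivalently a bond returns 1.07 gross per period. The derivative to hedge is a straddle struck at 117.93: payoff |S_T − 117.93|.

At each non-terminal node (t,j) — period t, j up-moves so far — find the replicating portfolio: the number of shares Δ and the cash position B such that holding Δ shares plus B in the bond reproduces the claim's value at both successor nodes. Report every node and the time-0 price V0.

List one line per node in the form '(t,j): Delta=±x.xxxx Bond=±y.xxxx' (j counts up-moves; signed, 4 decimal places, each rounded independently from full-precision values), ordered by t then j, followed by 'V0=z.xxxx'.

(0,0): Delta=0.6675 Bond=-61.5608
(1,0): Delta=-1.0000 Bond=110.2150
(1,1): Delta=0.8781 Bond=-93.6729
V0=18.5358

No-arbitrage ⇒ martingale measure with p* = (R−d)/(u−d) = 0.8636.
Terminal payoffs: V(2,0)=25.0020, V(2,1)=1.7700, V(2,2)=27.2700
  t=1,j=0: stock 105.6000 → up 116.1600 (V=1.7700), down 92.9280 (V=25.0020). Price 4.6150; hedge Δ=-1.0000, bond B=110.2150.
  t=1,j=1: stock 132.0000 → up 145.2000 (V=27.2700), down 116.1600 (V=1.7700). Price 22.2362; hedge Δ=0.8781, bond B=-93.6729.
  t=0,j=0: stock 120.0000 → up 132.0000 (V=22.2362), down 105.6000 (V=4.6150). Price 18.5358; hedge Δ=0.6675, bond B=-61.5608.
Self-financing check: at every node Δ·S+B equals the discounted successor values.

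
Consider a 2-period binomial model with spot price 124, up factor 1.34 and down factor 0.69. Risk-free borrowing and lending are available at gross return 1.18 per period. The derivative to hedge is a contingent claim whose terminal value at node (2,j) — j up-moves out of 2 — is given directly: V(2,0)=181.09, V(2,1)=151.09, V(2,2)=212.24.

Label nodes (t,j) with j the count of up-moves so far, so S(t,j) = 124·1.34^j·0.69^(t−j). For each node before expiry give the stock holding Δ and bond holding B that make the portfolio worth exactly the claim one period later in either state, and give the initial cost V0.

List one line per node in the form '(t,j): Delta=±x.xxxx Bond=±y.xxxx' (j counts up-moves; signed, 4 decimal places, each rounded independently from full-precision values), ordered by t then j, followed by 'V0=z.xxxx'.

The replicating-portfolio and risk-neutral prices coincide; use p* = (1.18−0.69)/(1.34−0.69) = 0.7538 for the latter.
At expiry t=2: V(2,0)=181.0900, V(2,1)=151.0900, V(2,2)=212.2400
(1,0): S=85.5600. Δ = (V_up−V_dn)/(S_up−S_dn) = (151.0900−181.0900)/(114.6504−59.0364) = -0.5394. V = [p*·151.0900 + (1−p*)·181.0900]/1.18 = 134.3005. B = V − Δ·S = 180.4544.
(1,1): S=166.1600. Δ = (V_up−V_dn)/(S_up−S_dn) = (212.2400−151.0900)/(222.6544−114.6504) = 0.5662. V = [p*·212.2400 + (1−p*)·151.0900]/1.18 = 167.1082. B = V − Δ·S = 73.0313.
(0,0): S=124.0000. Δ = (V_up−V_dn)/(S_up−S_dn) = (167.1082−134.3005)/(166.1600−85.5600) = 0.4070. V = [p*·167.1082 + (1−p*)·134.3005]/1.18 = 134.7733. B = V − Δ·S = 84.2999.
Root portfolio cost Δ·124+B reproduces V0=134.7733.

(0,0): Delta=0.4070 Bond=84.2999
(1,0): Delta=-0.5394 Bond=180.4544
(1,1): Delta=0.5662 Bond=73.0313
V0=134.7733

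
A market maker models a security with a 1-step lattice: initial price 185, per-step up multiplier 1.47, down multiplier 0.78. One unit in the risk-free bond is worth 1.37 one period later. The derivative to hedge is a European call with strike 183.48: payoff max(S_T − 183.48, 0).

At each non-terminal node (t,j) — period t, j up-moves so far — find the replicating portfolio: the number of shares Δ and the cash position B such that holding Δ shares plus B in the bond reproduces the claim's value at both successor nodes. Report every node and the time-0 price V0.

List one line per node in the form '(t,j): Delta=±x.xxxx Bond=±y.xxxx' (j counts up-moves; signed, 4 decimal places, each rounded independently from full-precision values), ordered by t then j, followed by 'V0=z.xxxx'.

(0,0): Delta=0.6931 Bond=-72.9997
V0=55.2177

Since d<R<u, set p* = (R−d)/(u−d) = 0.8551; price each node as the discounted p*-expectation of its children.
Terminal values V(1,·): V(1,0)=0.0000, V(1,1)=88.4700
  t=0,j=0: stock 185.0000 → up 271.9500 (V=88.4700), down 144.3000 (V=0.0000). Price 55.2177; hedge Δ=0.6931, bond B=-72.9997.
Each (Δ,B) replicates both successor values, so the strategy is self-financing and V0 is arbitrage-free.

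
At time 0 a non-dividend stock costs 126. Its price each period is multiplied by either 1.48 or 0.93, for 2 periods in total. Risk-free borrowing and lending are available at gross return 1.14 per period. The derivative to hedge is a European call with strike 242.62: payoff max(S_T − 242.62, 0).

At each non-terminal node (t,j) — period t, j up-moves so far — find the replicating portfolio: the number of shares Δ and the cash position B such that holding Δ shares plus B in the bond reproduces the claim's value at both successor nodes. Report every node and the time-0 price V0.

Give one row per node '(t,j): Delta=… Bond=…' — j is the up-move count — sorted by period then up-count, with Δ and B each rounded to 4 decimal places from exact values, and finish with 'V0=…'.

The replicating-portfolio and risk-neutral prices coincide; use p* = (1.14−0.93)/(1.48−0.93) = 0.3818 for the latter.
Payoff layer (t=2): V(2,0)=0.0000, V(2,1)=0.0000, V(2,2)=33.3704
(1,0): S=117.1800. Δ = (V_up−V_dn)/(S_up−S_dn) = (0.0000−0.0000)/(173.4264−108.9774) = 0.0000. V = [p*·0.0000 + (1−p*)·0.0000]/1.14 = 0.0000. B = V − Δ·S = 0.0000.
(1,1): S=186.4800. Δ = (V_up−V_dn)/(S_up−S_dn) = (33.3704−0.0000)/(275.9904−173.4264) = 0.3254. V = [p*·33.3704 + (1−p*)·0.0000]/1.14 = 11.1767. B = V − Δ·S = -49.4968.
(0,0): S=126.0000. Δ = (V_up−V_dn)/(S_up−S_dn) = (11.1767−0.0000)/(186.4800−117.1800) = 0.1613. V = [p*·11.1767 + (1−p*)·0.0000]/1.14 = 3.7434. B = V − Δ·S = -16.5779.
Root portfolio cost Δ·126+B reproduces V0=3.7434.

(0,0): Delta=0.1613 Bond=-16.5779
(1,0): Delta=0.0000 Bond=0.0000
(1,1): Delta=0.3254 Bond=-49.4968
V0=3.7434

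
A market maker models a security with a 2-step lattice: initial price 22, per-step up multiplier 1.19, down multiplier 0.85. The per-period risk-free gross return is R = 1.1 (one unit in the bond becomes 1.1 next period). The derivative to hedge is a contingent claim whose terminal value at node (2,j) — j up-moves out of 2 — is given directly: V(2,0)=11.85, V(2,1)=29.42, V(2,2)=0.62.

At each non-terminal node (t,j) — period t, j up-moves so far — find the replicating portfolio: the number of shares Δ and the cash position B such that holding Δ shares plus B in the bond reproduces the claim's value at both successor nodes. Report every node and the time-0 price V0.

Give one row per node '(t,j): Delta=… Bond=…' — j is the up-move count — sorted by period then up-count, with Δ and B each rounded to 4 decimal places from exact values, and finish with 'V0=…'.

No-arbitrage ⇒ martingale measure with p* = (R−d)/(u−d) = 0.7353.
Payoff layer (t=2): V(2,0)=11.8500, V(2,1)=29.4200, V(2,2)=0.6200
Node (1,0) S=18.7000: V=(p*·29.4200+(1−p*)·11.8500)/1.1=22.5174; Δ=(29.4200−11.8500)/(22.2530−15.8950)=2.7634; B=V−Δ·S=-29.1591
Node (1,1) S=26.1800: V=(p*·0.6200+(1−p*)·29.4200)/1.1=7.4941; Δ=(0.6200−29.4200)/(31.1542−22.2530)=-3.2355; B=V−Δ·S=92.2000
Node (0,0) S=22.0000: V=(p*·7.4941+(1−p*)·22.5174)/1.1=10.4281; Δ=(7.4941−22.5174)/(26.1800−18.7000)=-2.0085; B=V−Δ·S=54.6141
Self-financing check: at every node Δ·S+B equals the discounted successor values.

(0,0): Delta=-2.0085 Bond=54.6141
(1,0): Delta=2.7634 Bond=-29.1591
(1,1): Delta=-3.2355 Bond=92.2000
V0=10.4281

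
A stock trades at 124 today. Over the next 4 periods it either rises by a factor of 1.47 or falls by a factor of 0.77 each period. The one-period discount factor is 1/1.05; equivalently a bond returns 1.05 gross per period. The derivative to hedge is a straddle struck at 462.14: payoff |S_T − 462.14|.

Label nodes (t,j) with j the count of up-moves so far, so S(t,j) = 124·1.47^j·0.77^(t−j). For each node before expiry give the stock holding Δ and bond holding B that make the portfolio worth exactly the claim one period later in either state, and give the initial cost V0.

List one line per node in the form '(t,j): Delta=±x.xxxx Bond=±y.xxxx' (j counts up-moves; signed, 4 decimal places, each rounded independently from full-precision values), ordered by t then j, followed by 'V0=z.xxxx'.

No-arbitrage ⇒ martingale measure with p* = (R−d)/(u−d) = 0.4000.
Terminal values V(4,·): V(4,0)=418.5502, V(4,1)=378.9232, V(4,2)=303.2715, V(4,3)=158.8456, V(4,4)=116.8766
(3,0): S=56.6101. Δ = (V_up−V_dn)/(S_up−S_dn) = (378.9232−418.5502)/(83.2168−43.5898) = -1.0000. V = [p*·378.9232 + (1−p*)·418.5502]/1.05 = 383.5232. B = V − Δ·S = 440.1333.
(3,1): S=108.0738. Δ = (V_up−V_dn)/(S_up−S_dn) = (303.2715−378.9232)/(158.8685−83.2168) = -1.0000. V = [p*·303.2715 + (1−p*)·378.9232]/1.05 = 332.0595. B = V − Δ·S = 440.1333.
(3,2): S=206.3227. Δ = (V_up−V_dn)/(S_up−S_dn) = (158.8456−303.2715)/(303.2944−158.8685) = -1.0000. V = [p*·158.8456 + (1−p*)·303.2715]/1.05 = 233.8106. B = V − Δ·S = 440.1333.
(3,3): S=393.8889. Δ = (V_up−V_dn)/(S_up−S_dn) = (116.8766−158.8456)/(579.0166−303.2944) = -0.1522. V = [p*·116.8766 + (1−p*)·158.8456]/1.05 = 135.2933. B = V − Δ·S = 195.2490.
(2,0): S=73.5196. Δ = (V_up−V_dn)/(S_up−S_dn) = (332.0595−383.5232)/(108.0738−56.6101) = -1.0000. V = [p*·332.0595 + (1−p*)·383.5232]/1.05 = 345.6550. B = V − Δ·S = 419.1746.
(2,1): S=140.3556. Δ = (V_up−V_dn)/(S_up−S_dn) = (233.8106−332.0595)/(206.3227−108.0738) = -1.0000. V = [p*·233.8106 + (1−p*)·332.0595]/1.05 = 278.8190. B = V − Δ·S = 419.1746.
(2,2): S=267.9516. Δ = (V_up−V_dn)/(S_up−S_dn) = (135.2933−233.8106)/(393.8889−206.3227) = -0.5252. V = [p*·135.2933 + (1−p*)·233.8106]/1.05 = 185.1464. B = V − Δ·S = 325.8853.
(1,0): S=95.4800. Δ = (V_up−V_dn)/(S_up−S_dn) = (278.8190−345.6550)/(140.3556−73.5196) = -1.0000. V = [p*·278.8190 + (1−p*)·345.6550]/1.05 = 303.7339. B = V − Δ·S = 399.2139.
(1,1): S=182.2800. Δ = (V_up−V_dn)/(S_up−S_dn) = (185.1464−278.8190)/(267.9516−140.3556) = -0.7341. V = [p*·185.1464 + (1−p*)·278.8190]/1.05 = 229.8571. B = V − Δ·S = 363.6751.
(0,0): S=124.0000. Δ = (V_up−V_dn)/(S_up−S_dn) = (229.8571−303.7339)/(182.2800−95.4800) = -0.8511. V = [p*·229.8571 + (1−p*)·303.7339]/1.05 = 261.1268. B = V − Δ·S = 366.6651.
The time-0 hedge costs 261.1268, which is the no-arbitrage price.

(0,0): Delta=-0.8511 Bond=366.6651
(1,0): Delta=-1.0000 Bond=399.2139
(1,1): Delta=-0.7341 Bond=363.6751
(2,0): Delta=-1.0000 Bond=419.1746
(2,1): Delta=-1.0000 Bond=419.1746
(2,2): Delta=-0.5252 Bond=325.8853
(3,0): Delta=-1.0000 Bond=440.1333
(3,1): Delta=-1.0000 Bond=440.1333
(3,2): Delta=-1.0000 Bond=440.1333
(3,3): Delta=-0.1522 Bond=195.2490
V0=261.1268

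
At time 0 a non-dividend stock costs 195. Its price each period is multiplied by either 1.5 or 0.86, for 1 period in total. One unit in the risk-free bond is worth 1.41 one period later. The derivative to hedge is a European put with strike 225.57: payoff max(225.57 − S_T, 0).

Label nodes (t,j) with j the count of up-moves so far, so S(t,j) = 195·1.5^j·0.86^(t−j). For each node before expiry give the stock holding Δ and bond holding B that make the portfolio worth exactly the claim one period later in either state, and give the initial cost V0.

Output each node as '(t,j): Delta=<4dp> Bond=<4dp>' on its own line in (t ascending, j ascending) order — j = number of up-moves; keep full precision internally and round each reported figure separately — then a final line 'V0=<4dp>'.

Risk-neutral probability p* = (R−d)/(u−d) = (1.41−0.86)/(1.5−0.86) = 0.8594.
At expiry t=1: V(1,0)=57.8700, V(1,1)=0.0000
  t=0,j=0: stock 195.0000 → up 292.5000 (V=0.0000), down 167.7000 (V=57.8700). Price 5.7716; hedge Δ=-0.4637, bond B=96.1935.
Root portfolio cost Δ·195+B reproduces V0=5.7716.

(0,0): Delta=-0.4637 Bond=96.1935
V0=5.7716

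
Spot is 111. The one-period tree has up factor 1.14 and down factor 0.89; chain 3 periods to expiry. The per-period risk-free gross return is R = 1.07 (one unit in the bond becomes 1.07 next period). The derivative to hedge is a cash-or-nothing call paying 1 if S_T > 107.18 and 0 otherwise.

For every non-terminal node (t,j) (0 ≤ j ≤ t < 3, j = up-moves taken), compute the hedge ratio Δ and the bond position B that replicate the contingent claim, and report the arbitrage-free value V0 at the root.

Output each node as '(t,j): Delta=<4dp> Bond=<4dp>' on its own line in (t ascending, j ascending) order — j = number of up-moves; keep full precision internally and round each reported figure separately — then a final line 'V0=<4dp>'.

No-arbitrage ⇒ martingale measure with p* = (R−d)/(u−d) = 0.7200.
Payoff layer (t=3): V(3,0)=0.0000, V(3,1)=0.0000, V(3,2)=1.0000, V(3,3)=1.0000
  t=2,j=0: stock 87.9231 → up 100.2323 (V=0.0000), down 78.2516 (V=0.0000). Price 0.0000; hedge Δ=0.0000, bond B=0.0000.
  t=2,j=1: stock 112.6206 → up 128.3875 (V=1.0000), down 100.2323 (V=0.0000). Price 0.6729; hedge Δ=0.0355, bond B=-3.3271.
  t=2,j=2: stock 144.2556 → up 164.4514 (V=1.0000), down 128.3875 (V=1.0000). Price 0.9346; hedge Δ=0.0000, bond B=0.9346.
  t=1,j=0: stock 98.7900 → up 112.6206 (V=0.6729), down 87.9231 (V=0.0000). Price 0.4528; hedge Δ=0.0272, bond B=-2.2388.
  t=1,j=1: stock 126.5400 → up 144.2556 (V=0.9346), down 112.6206 (V=0.6729). Price 0.8050; hedge Δ=0.0083, bond B=-0.2418.
  t=0,j=0: stock 111.0000 → up 126.5400 (V=0.8050), down 98.7900 (V=0.4528). Price 0.6601; hedge Δ=0.0127, bond B=-0.7485.
Self-financing check: at every node Δ·S+B equals the discounted successor values.

(0,0): Delta=0.0127 Bond=-0.7485
(1,0): Delta=0.0272 Bond=-2.2388
(1,1): Delta=0.0083 Bond=-0.2418
(2,0): Delta=0.0000 Bond=0.0000
(2,1): Delta=0.0355 Bond=-3.3271
(2,2): Delta=0.0000 Bond=0.9346
V0=0.6601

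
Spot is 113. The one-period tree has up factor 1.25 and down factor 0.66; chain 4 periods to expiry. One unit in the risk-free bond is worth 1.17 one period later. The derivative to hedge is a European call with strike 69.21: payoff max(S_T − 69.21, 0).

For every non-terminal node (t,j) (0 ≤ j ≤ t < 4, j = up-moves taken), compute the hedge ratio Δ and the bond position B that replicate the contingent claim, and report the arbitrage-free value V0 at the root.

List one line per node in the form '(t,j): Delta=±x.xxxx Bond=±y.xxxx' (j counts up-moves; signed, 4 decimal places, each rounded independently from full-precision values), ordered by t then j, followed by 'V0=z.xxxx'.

Under the risk-neutral measure, an up-move has probability p* = (R−d)/(u−d) = 0.8644 and values discount at R = 1.17.
Payoff layer (t=4): V(4,0)=0.0000, V(4,1)=0.0000, V(4,2)=7.7006, V(4,3)=76.4541, V(4,4)=206.6689
Node (3,0) S=32.4870: V=(p*·0.0000+(1−p*)·0.0000)/1.17=0.0000; Δ=(0.0000−0.0000)/(40.6088−21.4415)=0.0000; B=V−Δ·S=0.0000
Node (3,1) S=61.5285: V=(p*·7.7006+(1−p*)·0.0000)/1.17=5.6893; Δ=(7.7006−0.0000)/(76.9106−40.6088)=0.2121; B=V−Δ·S=-7.3626
Node (3,2) S=116.5312: V=(p*·76.4541+(1−p*)·7.7006)/1.17=57.3774; Δ=(76.4541−7.7006)/(145.6641−76.9106)=1.0000; B=V−Δ·S=-59.1538
Node (3,3) S=220.7031: V=(p*·206.6689+(1−p*)·76.4541)/1.17=161.5493; Δ=(206.6689−76.4541)/(275.8789−145.6641)=1.0000; B=V−Δ·S=-59.1538
Node (2,0) S=49.2228: V=(p*·5.6893+(1−p*)·0.0000)/1.17=4.2033; Δ=(5.6893−0.0000)/(61.5285−32.4870)=0.1959; B=V−Δ·S=-5.4396
Node (2,1) S=93.2250: V=(p*·57.3774+(1−p*)·5.6893)/1.17=43.0503; Δ=(57.3774−5.6893)/(116.5313−61.5285)=0.9397; B=V−Δ·S=-44.5567
Node (2,2) S=176.5625: V=(p*·161.5493+(1−p*)·57.3774)/1.17=126.0037; Δ=(161.5493−57.3774)/(220.7031−116.5312)=1.0000; B=V−Δ·S=-50.5588
Node (1,0) S=74.5800: V=(p*·43.0503+(1−p*)·4.2033)/1.17=32.2931; Δ=(43.0503−4.2033)/(93.2250−49.2228)=0.8828; B=V−Δ·S=-33.5493
Node (1,1) S=141.2500: V=(p*·126.0037+(1−p*)·43.0503)/1.17=98.0818; Δ=(126.0037−43.0503)/(176.5625−93.2250)=0.9954; B=V−Δ·S=-42.5171
Node (0,0) S=113.0000: V=(p*·98.0818+(1−p*)·32.2931)/1.17=76.2063; Δ=(98.0818−32.2931)/(141.2500−74.5800)=0.9868; B=V−Δ·S=-35.3001
Self-financing check: at every node Δ·S+B equals the discounted successor values.

(0,0): Delta=0.9868 Bond=-35.3001
(1,0): Delta=0.8828 Bond=-33.5493
(1,1): Delta=0.9954 Bond=-42.5171
(2,0): Delta=0.1959 Bond=-5.4396
(2,1): Delta=0.9397 Bond=-44.5567
(2,2): Delta=1.0000 Bond=-50.5588
(3,0): Delta=0.0000 Bond=0.0000
(3,1): Delta=0.2121 Bond=-7.3626
(3,2): Delta=1.0000 Bond=-59.1538
(3,3): Delta=1.0000 Bond=-59.1538
V0=76.2063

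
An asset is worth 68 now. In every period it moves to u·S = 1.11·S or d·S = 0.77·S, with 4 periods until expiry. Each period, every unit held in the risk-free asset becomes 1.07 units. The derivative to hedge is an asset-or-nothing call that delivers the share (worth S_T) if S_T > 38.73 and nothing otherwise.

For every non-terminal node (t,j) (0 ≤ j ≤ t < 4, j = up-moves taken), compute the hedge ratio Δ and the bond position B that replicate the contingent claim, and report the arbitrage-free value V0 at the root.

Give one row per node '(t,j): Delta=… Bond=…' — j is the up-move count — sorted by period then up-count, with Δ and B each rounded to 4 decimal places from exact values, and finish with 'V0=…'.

(0,0): Delta=1.0440 Bond=-3.1444
(1,0): Delta=1.3438 Bond=-19.0656
(1,1): Delta=1.0162 Bond=-1.2710
(2,0): Delta=2.9883 Bond=-86.7008
(2,1): Delta=1.1917 Bond=-11.5601
(2,2): Delta=1.0000 Bond=0.0000
(3,0): Delta=0.0000 Bond=0.0000
(3,1): Delta=3.2647 Bond=-105.1391
(3,2): Delta=1.0000 Bond=0.0000
(3,3): Delta=1.0000 Bond=0.0000
V0=67.8454

Risk-neutral probability p* = (R−d)/(u−d) = (1.07−0.77)/(1.11−0.77) = 0.8824.
At expiry t=4: V(4,0)=0.0000, V(4,1)=0.0000, V(4,2)=49.6748, V(4,3)=71.6092, V(4,4)=103.2288
Node (3,0) S=31.0442: V=(p*·0.0000+(1−p*)·0.0000)/1.07=0.0000; Δ=(0.0000−0.0000)/(34.4591−23.9041)=0.0000; B=V−Δ·S=0.0000
Node (3,1) S=44.7521: V=(p*·49.6748+(1−p*)·0.0000)/1.07=40.9633; Δ=(49.6748−0.0000)/(49.6748−34.4591)=3.2647; B=V−Δ·S=-105.1391
Node (3,2) S=64.5128: V=(p*·71.6092+(1−p*)·49.6748)/1.07=64.5128; Δ=(71.6092−49.6748)/(71.6092−49.6748)=1.0000; B=V−Δ·S=0.0000
Node (3,3) S=92.9989: V=(p*·103.2288+(1−p*)·71.6092)/1.07=92.9989; Δ=(103.2288−71.6092)/(103.2288−71.6092)=1.0000; B=V−Δ·S=0.0000
Node (2,0) S=40.3172: V=(p*·40.9633+(1−p*)·0.0000)/1.07=33.7795; Δ=(40.9633−0.0000)/(44.7521−31.0442)=2.9883; B=V−Δ·S=-86.7008
Node (2,1) S=58.1196: V=(p*·64.5128+(1−p*)·40.9633)/1.07=57.7030; Δ=(64.5128−40.9633)/(64.5128−44.7521)=1.1917; B=V−Δ·S=-11.5601
Node (2,2) S=83.7828: V=(p*·92.9989+(1−p*)·64.5128)/1.07=83.7828; Δ=(92.9989−64.5128)/(92.9989−64.5128)=1.0000; B=V−Δ·S=0.0000
Node (1,0) S=52.3600: V=(p*·57.7030+(1−p*)·33.7795)/1.07=51.2977; Δ=(57.7030−33.7795)/(58.1196−40.3172)=1.3438; B=V−Δ·S=-19.0656
Node (1,1) S=75.4800: V=(p*·83.7828+(1−p*)·57.7030)/1.07=75.4342; Δ=(83.7828−57.7030)/(83.7828−58.1196)=1.0162; B=V−Δ·S=-1.2710
Node (0,0) S=68.0000: V=(p*·75.4342+(1−p*)·51.2977)/1.07=67.8454; Δ=(75.4342−51.2977)/(75.4800−52.3600)=1.0440; B=V−Δ·S=-3.1444
Each (Δ,B) replicates both successor values, so the strategy is self-financing and V0 is arbitrage-free.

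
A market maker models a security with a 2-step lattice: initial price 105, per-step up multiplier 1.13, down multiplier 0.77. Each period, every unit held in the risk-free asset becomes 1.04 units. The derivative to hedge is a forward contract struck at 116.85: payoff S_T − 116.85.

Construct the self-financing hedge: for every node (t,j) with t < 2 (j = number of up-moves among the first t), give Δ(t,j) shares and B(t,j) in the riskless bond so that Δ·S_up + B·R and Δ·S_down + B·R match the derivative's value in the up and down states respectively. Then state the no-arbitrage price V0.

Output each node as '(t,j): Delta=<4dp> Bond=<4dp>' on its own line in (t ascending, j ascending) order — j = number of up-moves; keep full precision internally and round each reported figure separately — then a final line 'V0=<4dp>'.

Since d<R<u, set p* = (R−d)/(u−d) = 0.7500; price each node as the discounted p*-expectation of its children.
Payoff layer (t=2): V(2,0)=-54.5955, V(2,1)=-25.4895, V(2,2)=17.2245
  t=1,j=0: stock 80.8500 → up 91.3605 (V=-25.4895), down 62.2545 (V=-54.5955). Price -31.5058; hedge Δ=1.0000, bond B=-112.3558.
  t=1,j=1: stock 118.6500 → up 134.0745 (V=17.2245), down 91.3605 (V=-25.4895). Price 6.2942; hedge Δ=1.0000, bond B=-112.3558.
  t=0,j=0: stock 105.0000 → up 118.6500 (V=6.2942), down 80.8500 (V=-31.5058). Price -3.0344; hedge Δ=1.0000, bond B=-108.0344.
The time-0 hedge costs -3.0344, which is the no-arbitrage price.

(0,0): Delta=1.0000 Bond=-108.0344
(1,0): Delta=1.0000 Bond=-112.3558
(1,1): Delta=1.0000 Bond=-112.3558
V0=-3.0344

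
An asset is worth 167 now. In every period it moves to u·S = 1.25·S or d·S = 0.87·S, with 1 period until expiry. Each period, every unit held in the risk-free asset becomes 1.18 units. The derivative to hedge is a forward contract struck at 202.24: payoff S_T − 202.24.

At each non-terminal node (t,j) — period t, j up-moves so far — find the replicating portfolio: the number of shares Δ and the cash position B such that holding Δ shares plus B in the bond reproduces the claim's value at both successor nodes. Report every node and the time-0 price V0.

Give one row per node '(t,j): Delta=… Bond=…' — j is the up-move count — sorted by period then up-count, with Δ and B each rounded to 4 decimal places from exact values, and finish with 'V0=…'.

(0,0): Delta=1.0000 Bond=-171.3898
V0=-4.3898

Since d<R<u, set p* = (R−d)/(u−d) = 0.8158; price each node as the discounted p*-expectation of its children.
Terminal values V(1,·): V(1,0)=-56.9500, V(1,1)=6.5100
(0,0): S=167.0000. Δ = (V_up−V_dn)/(S_up−S_dn) = (6.5100−-56.9500)/(208.7500−145.2900) = 1.0000. V = [p*·6.5100 + (1−p*)·-56.9500]/1.18 = -4.3898. B = V − Δ·S = -171.3898.
Self-financing check: at every node Δ·S+B equals the discounted successor values.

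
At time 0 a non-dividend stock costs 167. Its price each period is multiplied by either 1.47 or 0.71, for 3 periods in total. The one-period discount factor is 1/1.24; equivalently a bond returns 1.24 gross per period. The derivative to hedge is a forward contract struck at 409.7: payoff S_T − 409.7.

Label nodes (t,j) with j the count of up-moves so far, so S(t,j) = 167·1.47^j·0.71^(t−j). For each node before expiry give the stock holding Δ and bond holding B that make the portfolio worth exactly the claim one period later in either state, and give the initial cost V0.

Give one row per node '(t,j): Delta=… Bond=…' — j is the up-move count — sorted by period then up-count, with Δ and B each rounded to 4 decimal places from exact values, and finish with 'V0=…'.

(0,0): Delta=1.0000 Bond=-214.8824
(1,0): Delta=1.0000 Bond=-266.4542
(1,1): Delta=1.0000 Bond=-266.4542
(2,0): Delta=1.0000 Bond=-330.4032
(2,1): Delta=1.0000 Bond=-330.4032
(2,2): Delta=1.0000 Bond=-330.4032
V0=-47.8824

No-arbitrage ⇒ martingale measure with p* = (R−d)/(u−d) = 0.6974.
At expiry t=3: V(3,0)=-349.9289, V(3,1)=-285.9485, V(3,2)=-153.4821, V(3,3)=120.7793
Node (2,0) S=84.1847: V=(p*·-285.9485+(1−p*)·-349.9289)/1.24=-246.2185; Δ=(-285.9485−-349.9289)/(123.7515−59.7711)=1.0000; B=V−Δ·S=-330.4032
Node (2,1) S=174.2979: V=(p*·-153.4821+(1−p*)·-285.9485)/1.24=-156.1053; Δ=(-153.4821−-285.9485)/(256.2179−123.7515)=1.0000; B=V−Δ·S=-330.4032
Node (2,2) S=360.8703: V=(p*·120.7793+(1−p*)·-153.4821)/1.24=30.4671; Δ=(120.7793−-153.4821)/(530.4793−256.2179)=1.0000; B=V−Δ·S=-330.4032
Node (1,0) S=118.5700: V=(p*·-156.1053+(1−p*)·-246.2185)/1.24=-147.8842; Δ=(-156.1053−-246.2185)/(174.2979−84.1847)=1.0000; B=V−Δ·S=-266.4542
Node (1,1) S=245.4900: V=(p*·30.4671+(1−p*)·-156.1053)/1.24=-20.9642; Δ=(30.4671−-156.1053)/(360.8703−174.2979)=1.0000; B=V−Δ·S=-266.4542
Node (0,0) S=167.0000: V=(p*·-20.9642+(1−p*)·-147.8842)/1.24=-47.8824; Δ=(-20.9642−-147.8842)/(245.4900−118.5700)=1.0000; B=V−Δ·S=-214.8824
Each (Δ,B) replicates both successor values, so the strategy is self-financing and V0 is arbitrage-free.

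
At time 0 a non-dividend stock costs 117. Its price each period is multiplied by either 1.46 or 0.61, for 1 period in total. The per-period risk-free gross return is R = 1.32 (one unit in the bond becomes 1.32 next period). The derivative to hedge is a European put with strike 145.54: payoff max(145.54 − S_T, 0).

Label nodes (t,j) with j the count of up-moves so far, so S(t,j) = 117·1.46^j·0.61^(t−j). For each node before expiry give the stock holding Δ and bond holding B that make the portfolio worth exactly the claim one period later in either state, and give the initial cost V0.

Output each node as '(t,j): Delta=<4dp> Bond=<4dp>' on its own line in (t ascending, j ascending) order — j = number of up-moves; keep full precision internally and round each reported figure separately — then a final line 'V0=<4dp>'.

Under the risk-neutral measure, an up-move has probability p* = (R−d)/(u−d) = 0.8353 and values discount at R = 1.32.
Terminal payoffs: V(1,0)=74.1700, V(1,1)=0.0000
  t=0,j=0: stock 117.0000 → up 170.8200 (V=0.0000), down 71.3700 (V=74.1700). Price 9.2547; hedge Δ=-0.7458, bond B=96.5135.
Check: Δ(0,0)·S0 + B(0,0) = 9.2547 = V0.

(0,0): Delta=-0.7458 Bond=96.5135
V0=9.2547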